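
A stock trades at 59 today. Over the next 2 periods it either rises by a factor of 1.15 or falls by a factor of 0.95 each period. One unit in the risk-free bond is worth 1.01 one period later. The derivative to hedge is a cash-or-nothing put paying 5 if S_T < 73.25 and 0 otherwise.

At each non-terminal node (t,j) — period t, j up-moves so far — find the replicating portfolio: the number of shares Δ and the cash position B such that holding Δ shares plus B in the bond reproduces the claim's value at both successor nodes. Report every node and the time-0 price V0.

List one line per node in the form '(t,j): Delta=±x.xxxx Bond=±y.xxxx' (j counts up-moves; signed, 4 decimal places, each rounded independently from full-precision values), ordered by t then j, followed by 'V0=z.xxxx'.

(0,0): Delta=-0.1259 Bond=11.8861
(1,0): Delta=0.0000 Bond=4.9505
(1,1): Delta=-0.3685 Bond=28.4653
V0=4.4603

Under the risk-neutral measure, an up-move has probability p* = (R−d)/(u−d) = 0.3000 and values discount at R = 1.01.
At expiry t=2: V(2,0)=5.0000, V(2,1)=5.0000, V(2,2)=0.0000
  t=1,j=0: stock 56.0500 → up 64.4575 (V=5.0000), down 53.2475 (V=5.0000). Price 4.9505; hedge Δ=0.0000, bond B=4.9505.
  t=1,j=1: stock 67.8500 → up 78.0275 (V=0.0000), down 64.4575 (V=5.0000). Price 3.4653; hedge Δ=-0.3685, bond B=28.4653.
  t=0,j=0: stock 59.0000 → up 67.8500 (V=3.4653), down 56.0500 (V=4.9505). Price 4.4603; hedge Δ=-0.1259, bond B=11.8861.
Check: Δ(0,0)·S0 + B(0,0) = 4.4603 = V0.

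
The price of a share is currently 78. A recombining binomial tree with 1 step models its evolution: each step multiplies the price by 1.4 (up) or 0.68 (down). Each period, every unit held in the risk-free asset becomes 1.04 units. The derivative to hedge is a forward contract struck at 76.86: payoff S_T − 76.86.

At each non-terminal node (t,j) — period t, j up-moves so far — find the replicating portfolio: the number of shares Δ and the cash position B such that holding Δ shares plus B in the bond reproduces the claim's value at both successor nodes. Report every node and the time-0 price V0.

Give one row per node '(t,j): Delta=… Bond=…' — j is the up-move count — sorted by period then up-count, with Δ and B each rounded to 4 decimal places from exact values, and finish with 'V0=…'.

(0,0): Delta=1.0000 Bond=-73.9038
V0=4.0962

The replicating-portfolio and risk-neutral prices coincide; use p* = (1.04−0.68)/(1.4−0.68) = 0.5000 for the latter.
Terminal payoffs: V(1,0)=-23.8200, V(1,1)=32.3400
(0,0): S=78.0000. Δ = (V_up−V_dn)/(S_up−S_dn) = (32.3400−-23.8200)/(109.2000−53.0400) = 1.0000. V = [p*·32.3400 + (1−p*)·-23.8200]/1.04 = 4.0962. B = V − Δ·S = -73.9038.
Each (Δ,B) replicates both successor values, so the strategy is self-financing and V0 is arbitrage-free.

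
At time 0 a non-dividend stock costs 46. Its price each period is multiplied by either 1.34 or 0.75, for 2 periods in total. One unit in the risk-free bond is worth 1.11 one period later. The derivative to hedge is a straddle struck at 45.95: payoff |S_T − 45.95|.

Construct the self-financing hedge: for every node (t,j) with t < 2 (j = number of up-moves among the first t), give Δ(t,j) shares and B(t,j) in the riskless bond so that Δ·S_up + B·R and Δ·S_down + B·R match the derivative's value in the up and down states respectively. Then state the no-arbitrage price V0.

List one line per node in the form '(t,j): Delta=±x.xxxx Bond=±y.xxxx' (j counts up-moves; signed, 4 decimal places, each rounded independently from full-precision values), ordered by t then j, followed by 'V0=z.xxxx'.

Risk-neutral probability p* = (R−d)/(u−d) = (1.11−0.75)/(1.34−0.75) = 0.6102.
Terminal payoffs: V(2,0)=20.0750, V(2,1)=0.2800, V(2,2)=36.6476
(1,0): S=34.5000. Δ = (V_up−V_dn)/(S_up−S_dn) = (0.2800−20.0750)/(46.2300−25.8750) = -0.9725. V = [p*·0.2800 + (1−p*)·20.0750]/1.11 = 7.2042. B = V − Δ·S = 40.7551.
(1,1): S=61.6400. Δ = (V_up−V_dn)/(S_up−S_dn) = (36.6476−0.2800)/(82.5976−46.2300) = 1.0000. V = [p*·36.6476 + (1−p*)·0.2800]/1.11 = 20.2436. B = V − Δ·S = -41.3964.
(0,0): S=46.0000. Δ = (V_up−V_dn)/(S_up−S_dn) = (20.2436−7.2042)/(61.6400−34.5000) = 0.4804. V = [p*·20.2436 + (1−p*)·7.2042]/1.11 = 13.6581. B = V − Δ·S = -8.4426.
Self-financing check: at every node Δ·S+B equals the discounted successor values.

(0,0): Delta=0.4804 Bond=-8.4426
(1,0): Delta=-0.9725 Bond=40.7551
(1,1): Delta=1.0000 Bond=-41.3964
V0=13.6581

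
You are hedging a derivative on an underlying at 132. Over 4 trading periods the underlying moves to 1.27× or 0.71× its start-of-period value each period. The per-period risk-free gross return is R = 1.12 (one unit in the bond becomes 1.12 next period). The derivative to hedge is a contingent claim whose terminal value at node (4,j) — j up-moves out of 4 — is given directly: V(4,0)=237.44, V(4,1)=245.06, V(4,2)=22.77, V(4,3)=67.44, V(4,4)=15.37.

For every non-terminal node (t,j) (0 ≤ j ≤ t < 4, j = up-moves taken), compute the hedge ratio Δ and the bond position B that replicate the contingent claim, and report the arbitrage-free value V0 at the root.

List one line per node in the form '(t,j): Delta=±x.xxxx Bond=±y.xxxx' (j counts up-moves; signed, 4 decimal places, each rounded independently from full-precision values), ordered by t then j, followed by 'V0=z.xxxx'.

No-arbitrage ⇒ martingale measure with p* = (R−d)/(u−d) = 0.7321.
Terminal values V(4,·): V(4,0)=237.4400, V(4,1)=245.0600, V(4,2)=22.7700, V(4,3)=67.4400, V(4,4)=15.3700
Node (3,0) S=47.2443: V=(p*·245.0600+(1−p*)·237.4400)/1.12=216.9812; Δ=(245.0600−237.4400)/(60.0002−33.5434)=0.2880; B=V−Δ·S=203.3740
Node (3,1) S=84.5073: V=(p*·22.7700+(1−p*)·245.0600)/1.12=73.4928; Δ=(22.7700−245.0600)/(107.3243−60.0002)=-4.6972; B=V−Δ·S=470.4393
Node (3,2) S=151.1610: V=(p*·67.4400+(1−p*)·22.7700)/1.12=49.5311; Δ=(67.4400−22.7700)/(191.9745−107.3243)=0.5277; B=V−Δ·S=-30.2368
Node (3,3) S=270.3866: V=(p*·15.3700+(1−p*)·67.4400)/1.12=26.1762; Δ=(15.3700−67.4400)/(343.3909−191.9745)=-0.3439; B=V−Δ·S=119.1583
Node (2,0) S=66.5412: V=(p*·73.4928+(1−p*)·216.9812)/1.12=99.9350; Δ=(73.4928−216.9812)/(84.5073−47.2443)=-3.8507; B=V−Δ·S=356.1642
Node (2,1) S=119.0244: V=(p*·49.5311+(1−p*)·73.4928)/1.12=49.9548; Δ=(49.5311−73.4928)/(151.1610−84.5073)=-0.3595; B=V−Δ·S=92.7436
Node (2,2) S=212.9028: V=(p*·26.1762+(1−p*)·49.5311)/1.12=28.9571; Δ=(26.1762−49.5311)/(270.3866−151.1610)=-0.1959; B=V−Δ·S=70.6623
Node (1,0) S=93.7200: V=(p*·49.9548+(1−p*)·99.9350)/1.12=56.5557; Δ=(49.9548−99.9350)/(119.0244−66.5412)=-0.9523; B=V−Δ·S=145.8060
Node (1,1) S=167.6400: V=(p*·28.9571+(1−p*)·49.9548)/1.12=30.8763; Δ=(28.9571−49.9548)/(212.9028−119.0244)=-0.2237; B=V−Δ·S=68.3723
Node (0,0) S=132.0000: V=(p*·30.8763+(1−p*)·56.5557)/1.12=33.7096; Δ=(30.8763−56.5557)/(167.6400−93.7200)=-0.3474; B=V−Δ·S=79.5656
The time-0 hedge costs 33.7096, which is the no-arbitrage price.

(0,0): Delta=-0.3474 Bond=79.5656
(1,0): Delta=-0.9523 Bond=145.8060
(1,1): Delta=-0.2237 Bond=68.3723
(2,0): Delta=-3.8507 Bond=356.1642
(2,1): Delta=-0.3595 Bond=92.7436
(2,2): Delta=-0.1959 Bond=70.6623
(3,0): Delta=0.2880 Bond=203.3740
(3,1): Delta=-4.6972 Bond=470.4393
(3,2): Delta=0.5277 Bond=-30.2368
(3,3): Delta=-0.3439 Bond=119.1583
V0=33.7096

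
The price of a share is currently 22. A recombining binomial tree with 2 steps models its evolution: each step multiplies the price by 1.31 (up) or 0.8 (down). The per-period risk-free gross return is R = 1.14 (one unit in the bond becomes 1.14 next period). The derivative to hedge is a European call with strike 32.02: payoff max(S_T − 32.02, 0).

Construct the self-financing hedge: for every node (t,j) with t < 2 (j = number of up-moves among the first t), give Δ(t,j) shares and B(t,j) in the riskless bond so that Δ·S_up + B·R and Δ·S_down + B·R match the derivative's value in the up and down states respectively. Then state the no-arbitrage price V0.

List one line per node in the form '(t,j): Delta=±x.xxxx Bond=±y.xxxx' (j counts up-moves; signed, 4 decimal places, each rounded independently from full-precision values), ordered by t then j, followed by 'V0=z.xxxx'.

Since d<R<u, set p* = (R−d)/(u−d) = 0.6667; price each node as the discounted p*-expectation of its children.
Terminal payoffs: V(2,0)=0.0000, V(2,1)=0.0000, V(2,2)=5.7342
Node (1,0) S=17.6000: V=(p*·0.0000+(1−p*)·0.0000)/1.14=0.0000; Δ=(0.0000−0.0000)/(23.0560−14.0800)=0.0000; B=V−Δ·S=0.0000
Node (1,1) S=28.8200: V=(p*·5.7342+(1−p*)·0.0000)/1.14=3.3533; Δ=(5.7342−0.0000)/(37.7542−23.0560)=0.3901; B=V−Δ·S=-7.8902
Node (0,0) S=22.0000: V=(p*·3.3533+(1−p*)·0.0000)/1.14=1.9610; Δ=(3.3533−0.0000)/(28.8200−17.6000)=0.2989; B=V−Δ·S=-4.6141
Check: Δ(0,0)·S0 + B(0,0) = 1.9610 = V0.

(0,0): Delta=0.2989 Bond=-4.6141
(1,0): Delta=0.0000 Bond=0.0000
(1,1): Delta=0.3901 Bond=-7.8902
V0=1.9610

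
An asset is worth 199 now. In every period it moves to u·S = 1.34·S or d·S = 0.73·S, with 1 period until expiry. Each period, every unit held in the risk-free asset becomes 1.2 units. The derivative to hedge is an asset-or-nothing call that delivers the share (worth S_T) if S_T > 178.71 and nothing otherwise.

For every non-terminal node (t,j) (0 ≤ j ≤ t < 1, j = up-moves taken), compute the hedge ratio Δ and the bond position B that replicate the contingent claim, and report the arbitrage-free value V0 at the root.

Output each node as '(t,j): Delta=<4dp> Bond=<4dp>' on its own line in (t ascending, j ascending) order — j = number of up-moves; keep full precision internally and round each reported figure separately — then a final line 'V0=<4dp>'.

(0,0): Delta=2.1967 Bond=-265.9314
V0=171.2161

No-arbitrage ⇒ martingale measure with p* = (R−d)/(u−d) = 0.7705.
Terminal values V(1,·): V(1,0)=0.0000, V(1,1)=266.6600
(0,0): S=199.0000. Δ = (V_up−V_dn)/(S_up−S_dn) = (266.6600−0.0000)/(266.6600−145.2700) = 2.1967. V = [p*·266.6600 + (1−p*)·0.0000]/1.2 = 171.2161. B = V − Δ·S = -265.9314.
The time-0 hedge costs 171.2161, which is the no-arbitrage price.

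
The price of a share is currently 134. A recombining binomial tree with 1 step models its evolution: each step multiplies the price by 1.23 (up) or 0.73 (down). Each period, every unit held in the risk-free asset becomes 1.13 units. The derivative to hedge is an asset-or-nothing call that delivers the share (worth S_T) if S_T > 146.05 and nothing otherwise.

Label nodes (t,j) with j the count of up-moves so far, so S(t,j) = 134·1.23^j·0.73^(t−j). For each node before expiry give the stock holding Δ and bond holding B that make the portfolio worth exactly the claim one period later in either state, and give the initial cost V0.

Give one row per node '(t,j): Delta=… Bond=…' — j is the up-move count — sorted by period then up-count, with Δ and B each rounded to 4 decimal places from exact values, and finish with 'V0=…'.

(0,0): Delta=2.4600 Bond=-212.9533
V0=116.6867

Risk-neutral probability p* = (R−d)/(u−d) = (1.13−0.73)/(1.23−0.73) = 0.8000.
Terminal values V(1,·): V(1,0)=0.0000, V(1,1)=164.8200
  t=0,j=0: stock 134.0000 → up 164.8200 (V=164.8200), down 97.8200 (V=0.0000). Price 116.6867; hedge Δ=2.4600, bond B=-212.9533.
Root portfolio cost Δ·134+B reproduces V0=116.6867.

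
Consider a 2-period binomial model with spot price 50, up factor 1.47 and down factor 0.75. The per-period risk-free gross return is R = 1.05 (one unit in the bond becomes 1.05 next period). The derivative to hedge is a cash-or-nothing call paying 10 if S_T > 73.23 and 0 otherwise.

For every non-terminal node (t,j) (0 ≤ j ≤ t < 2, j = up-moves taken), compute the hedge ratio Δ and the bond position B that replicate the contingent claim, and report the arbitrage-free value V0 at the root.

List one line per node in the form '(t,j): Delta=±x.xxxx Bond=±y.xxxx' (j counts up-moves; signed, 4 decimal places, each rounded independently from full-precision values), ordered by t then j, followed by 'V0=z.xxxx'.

No-arbitrage ⇒ martingale measure with p* = (R−d)/(u−d) = 0.4167.
At expiry t=2: V(2,0)=0.0000, V(2,1)=0.0000, V(2,2)=10.0000
Node (1,0) S=37.5000: V=(p*·0.0000+(1−p*)·0.0000)/1.05=0.0000; Δ=(0.0000−0.0000)/(55.1250−28.1250)=0.0000; B=V−Δ·S=0.0000
Node (1,1) S=73.5000: V=(p*·10.0000+(1−p*)·0.0000)/1.05=3.9683; Δ=(10.0000−0.0000)/(108.0450−55.1250)=0.1890; B=V−Δ·S=-9.9206
Node (0,0) S=50.0000: V=(p*·3.9683+(1−p*)·0.0000)/1.05=1.5747; Δ=(3.9683−0.0000)/(73.5000−37.5000)=0.1102; B=V−Δ·S=-3.9368
Root portfolio cost Δ·50+B reproduces V0=1.5747.

(0,0): Delta=0.1102 Bond=-3.9368
(1,0): Delta=0.0000 Bond=0.0000
(1,1): Delta=0.1890 Bond=-9.9206
V0=1.5747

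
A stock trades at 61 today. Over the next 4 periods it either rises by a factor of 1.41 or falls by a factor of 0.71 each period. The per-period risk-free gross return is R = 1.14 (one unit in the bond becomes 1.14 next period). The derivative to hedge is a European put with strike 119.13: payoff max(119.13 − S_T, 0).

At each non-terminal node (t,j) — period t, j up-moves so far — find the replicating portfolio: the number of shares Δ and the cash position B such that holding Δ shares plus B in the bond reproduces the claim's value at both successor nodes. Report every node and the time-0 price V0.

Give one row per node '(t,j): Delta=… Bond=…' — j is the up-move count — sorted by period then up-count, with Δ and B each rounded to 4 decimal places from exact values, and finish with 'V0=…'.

The replicating-portfolio and risk-neutral prices coincide; use p* = (1.14−0.71)/(1.41−0.71) = 0.6143 for the latter.
Payoff layer (t=4): V(4,0)=103.6289, V(4,1)=88.3461, V(4,2)=57.9957, V(4,3)=0.0000, V(4,4)=0.0000
Node (3,0) S=21.8326: V=(p*·88.3461+(1−p*)·103.6289)/1.14=82.6674; Δ=(88.3461−103.6289)/(30.7839−15.5011)=-1.0000; B=V−Δ·S=104.5000
Node (3,1) S=43.3576: V=(p*·57.9957+(1−p*)·88.3461)/1.14=61.1424; Δ=(57.9957−88.3461)/(61.1343−30.7839)=-1.0000; B=V−Δ·S=104.5000
Node (3,2) S=86.1046: V=(p*·0.0000+(1−p*)·57.9957)/1.14=19.6226; Δ=(0.0000−57.9957)/(121.4075−61.1343)=-0.9622; B=V−Δ·S=102.4737
Node (3,3) S=170.9965: V=(p*·0.0000+(1−p*)·0.0000)/1.14=0.0000; Δ=(0.0000−0.0000)/(241.1050−121.4075)=0.0000; B=V−Δ·S=0.0000
Node (2,0) S=30.7501: V=(p*·61.1424+(1−p*)·82.6674)/1.14=60.9166; Δ=(61.1424−82.6674)/(43.3576−21.8326)=-1.0000; B=V−Δ·S=91.6667
Node (2,1) S=61.0671: V=(p*·19.6226+(1−p*)·61.1424)/1.14=31.2609; Δ=(19.6226−61.1424)/(86.1046−43.3576)=-0.9713; B=V−Δ·S=90.5748
Node (2,2) S=121.2741: V=(p*·0.0000+(1−p*)·19.6226)/1.14=6.6392; Δ=(0.0000−19.6226)/(170.9965−86.1046)=-0.2311; B=V−Δ·S=34.6715
Node (1,0) S=43.3100: V=(p*·31.2609+(1−p*)·60.9166)/1.14=37.4557; Δ=(31.2609−60.9166)/(61.0671−30.7501)=-0.9782; B=V−Δ·S=79.8210
Node (1,1) S=86.0100: V=(p*·6.6392+(1−p*)·31.2609)/1.14=14.1545; Δ=(6.6392−31.2609)/(121.2741−61.0671)=-0.4089; B=V−Δ·S=49.3283
Node (0,0) S=61.0000: V=(p*·14.1545+(1−p*)·37.4557)/1.14=20.3001; Δ=(14.1545−37.4557)/(86.0100−43.3100)=-0.5457; B=V−Δ·S=53.5875
The time-0 hedge costs 20.3001, which is the no-arbitrage price.

(0,0): Delta=-0.5457 Bond=53.5875
(1,0): Delta=-0.9782 Bond=79.8210
(1,1): Delta=-0.4089 Bond=49.3283
(2,0): Delta=-1.0000 Bond=91.6667
(2,1): Delta=-0.9713 Bond=90.5748
(2,2): Delta=-0.2311 Bond=34.6715
(3,0): Delta=-1.0000 Bond=104.5000
(3,1): Delta=-1.0000 Bond=104.5000
(3,2): Delta=-0.9622 Bond=102.4737
(3,3): Delta=0.0000 Bond=0.0000
V0=20.3001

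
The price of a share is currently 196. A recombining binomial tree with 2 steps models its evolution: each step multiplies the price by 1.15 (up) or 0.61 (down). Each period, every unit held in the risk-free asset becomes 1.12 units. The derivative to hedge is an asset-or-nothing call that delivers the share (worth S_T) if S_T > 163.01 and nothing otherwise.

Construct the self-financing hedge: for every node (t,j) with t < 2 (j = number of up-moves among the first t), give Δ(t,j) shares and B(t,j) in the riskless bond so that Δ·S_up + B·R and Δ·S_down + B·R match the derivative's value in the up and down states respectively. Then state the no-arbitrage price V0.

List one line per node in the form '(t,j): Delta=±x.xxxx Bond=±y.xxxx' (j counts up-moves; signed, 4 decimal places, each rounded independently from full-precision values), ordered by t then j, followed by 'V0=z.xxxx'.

(0,0): Delta=2.0652 Bond=-220.4592
(1,0): Delta=0.0000 Bond=0.0000
(1,1): Delta=2.1296 Bond=-261.4387
V0=184.3183

Risk-neutral probability p* = (R−d)/(u−d) = (1.12−0.61)/(1.15−0.61) = 0.9444.
Payoff layer (t=2): V(2,0)=0.0000, V(2,1)=0.0000, V(2,2)=259.2100
  t=1,j=0: stock 119.5600 → up 137.4940 (V=0.0000), down 72.9316 (V=0.0000). Price 0.0000; hedge Δ=0.0000, bond B=0.0000.
  t=1,j=1: stock 225.4000 → up 259.2100 (V=259.2100), down 137.4940 (V=0.0000). Price 218.5799; hedge Δ=2.1296, bond B=-261.4387.
  t=0,j=0: stock 196.0000 → up 225.4000 (V=218.5799), down 119.5600 (V=0.0000). Price 184.3183; hedge Δ=2.0652, bond B=-220.4592.
Root portfolio cost Δ·196+B reproduces V0=184.3183.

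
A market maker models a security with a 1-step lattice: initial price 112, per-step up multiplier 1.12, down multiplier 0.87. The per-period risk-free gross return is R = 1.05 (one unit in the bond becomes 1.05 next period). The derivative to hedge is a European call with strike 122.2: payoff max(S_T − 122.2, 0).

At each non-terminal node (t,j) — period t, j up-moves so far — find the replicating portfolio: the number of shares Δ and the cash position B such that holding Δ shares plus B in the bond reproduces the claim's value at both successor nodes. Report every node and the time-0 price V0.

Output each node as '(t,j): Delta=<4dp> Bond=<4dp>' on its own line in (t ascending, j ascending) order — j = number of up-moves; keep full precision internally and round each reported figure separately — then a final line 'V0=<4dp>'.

(0,0): Delta=0.1157 Bond=-10.7383
V0=2.2217

Since d<R<u, set p* = (R−d)/(u−d) = 0.7200; price each node as the discounted p*-expectation of its children.
Terminal values V(1,·): V(1,0)=0.0000, V(1,1)=3.2400
  t=0,j=0: stock 112.0000 → up 125.4400 (V=3.2400), down 97.4400 (V=0.0000). Price 2.2217; hedge Δ=0.1157, bond B=-10.7383.
The time-0 hedge costs 2.2217, which is the no-arbitrage price.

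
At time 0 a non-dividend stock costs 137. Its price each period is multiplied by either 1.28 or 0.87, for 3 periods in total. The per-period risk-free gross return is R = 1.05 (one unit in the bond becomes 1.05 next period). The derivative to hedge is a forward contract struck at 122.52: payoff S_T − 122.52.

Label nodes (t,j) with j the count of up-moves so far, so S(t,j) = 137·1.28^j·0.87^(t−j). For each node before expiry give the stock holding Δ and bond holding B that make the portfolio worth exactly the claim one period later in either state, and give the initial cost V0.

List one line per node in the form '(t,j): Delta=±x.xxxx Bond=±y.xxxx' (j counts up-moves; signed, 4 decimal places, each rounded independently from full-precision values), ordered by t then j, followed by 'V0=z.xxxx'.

(0,0): Delta=1.0000 Bond=-105.8374
(1,0): Delta=1.0000 Bond=-111.1293
(1,1): Delta=1.0000 Bond=-111.1293
(2,0): Delta=1.0000 Bond=-116.6857
(2,1): Delta=1.0000 Bond=-116.6857
(2,2): Delta=1.0000 Bond=-116.6857
V0=31.1626

The replicating-portfolio and risk-neutral prices coincide; use p* = (1.05−0.87)/(1.28−0.87) = 0.4390 for the latter.
Terminal values V(3,·): V(3,0)=-32.3051, V(3,1)=10.2100, V(3,2)=72.7609, V(3,3)=164.7898
(2,0): S=103.6953. Δ = (V_up−V_dn)/(S_up−S_dn) = (10.2100−-32.3051)/(132.7300−90.2149) = 1.0000. V = [p*·10.2100 + (1−p*)·-32.3051]/1.05 = -12.9904. B = V − Δ·S = -116.6857.
(2,1): S=152.5632. Δ = (V_up−V_dn)/(S_up−S_dn) = (72.7609−10.2100)/(195.2809−132.7300) = 1.0000. V = [p*·72.7609 + (1−p*)·10.2100]/1.05 = 35.8775. B = V − Δ·S = -116.6857.
(2,2): S=224.4608. Δ = (V_up−V_dn)/(S_up−S_dn) = (164.7898−72.7609)/(287.3098−195.2809) = 1.0000. V = [p*·164.7898 + (1−p*)·72.7609]/1.05 = 107.7751. B = V − Δ·S = -116.6857.
(1,0): S=119.1900. Δ = (V_up−V_dn)/(S_up−S_dn) = (35.8775−-12.9904)/(152.5632−103.6953) = 1.0000. V = [p*·35.8775 + (1−p*)·-12.9904]/1.05 = 8.0607. B = V − Δ·S = -111.1293.
(1,1): S=175.3600. Δ = (V_up−V_dn)/(S_up−S_dn) = (107.7751−35.8775)/(224.4608−152.5632) = 1.0000. V = [p*·107.7751 + (1−p*)·35.8775]/1.05 = 64.2307. B = V − Δ·S = -111.1293.
(0,0): S=137.0000. Δ = (V_up−V_dn)/(S_up−S_dn) = (64.2307−8.0607)/(175.3600−119.1900) = 1.0000. V = [p*·64.2307 + (1−p*)·8.0607]/1.05 = 31.1626. B = V − Δ·S = -105.8374.
Root portfolio cost Δ·137+B reproduces V0=31.1626.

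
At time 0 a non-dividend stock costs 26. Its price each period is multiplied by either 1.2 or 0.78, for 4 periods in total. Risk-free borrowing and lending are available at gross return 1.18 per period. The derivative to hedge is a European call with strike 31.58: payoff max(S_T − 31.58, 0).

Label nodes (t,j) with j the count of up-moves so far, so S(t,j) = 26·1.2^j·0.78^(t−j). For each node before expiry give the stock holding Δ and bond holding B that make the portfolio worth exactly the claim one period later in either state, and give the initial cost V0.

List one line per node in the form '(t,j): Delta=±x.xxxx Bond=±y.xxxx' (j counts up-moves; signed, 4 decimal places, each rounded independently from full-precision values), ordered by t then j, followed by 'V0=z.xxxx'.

(0,0): Delta=0.9335 Bond=-14.5006
(1,0): Delta=0.2649 Bond=-3.5512
(1,1): Delta=0.9553 Bond=-17.7887
(2,0): Delta=0.0000 Bond=0.0000
(2,1): Delta=0.2735 Bond=-4.4000
(2,2): Delta=0.9774 Bond=-21.8203
(3,0): Delta=0.0000 Bond=0.0000
(3,1): Delta=0.0000 Bond=0.0000
(3,2): Delta=0.2824 Bond=-5.4516
(3,3): Delta=1.0000 Bond=-26.7627
V0=9.7710

Risk-neutral probability p* = (R−d)/(u−d) = (1.18−0.78)/(1.2−0.78) = 0.9524.
At expiry t=4: V(4,0)=0.0000, V(4,1)=0.0000, V(4,2)=0.0000, V(4,3)=3.4638, V(4,4)=22.3336
  t=3,j=0: stock 12.3384 → up 14.8060 (V=0.0000), down 9.6239 (V=0.0000). Price 0.0000; hedge Δ=0.0000, bond B=0.0000.
  t=3,j=1: stock 18.9821 → up 22.7785 (V=0.0000), down 14.8060 (V=0.0000). Price 0.0000; hedge Δ=0.0000, bond B=0.0000.
  t=3,j=2: stock 29.2032 → up 35.0438 (V=3.4638), down 22.7785 (V=0.0000). Price 2.7957; hedge Δ=0.2824, bond B=-5.4516.
  t=3,j=3: stock 44.9280 → up 53.9136 (V=22.3336), down 35.0438 (V=3.4638). Price 18.1653; hedge Δ=1.0000, bond B=-26.7627.
  t=2,j=0: stock 15.8184 → up 18.9821 (V=0.0000), down 12.3384 (V=0.0000). Price 0.0000; hedge Δ=0.0000, bond B=0.0000.
  t=2,j=1: stock 24.3360 → up 29.2032 (V=2.7957), down 18.9821 (V=0.0000). Price 2.2564; hedge Δ=0.2735, bond B=-4.4000.
  t=2,j=2: stock 37.4400 → up 44.9280 (V=18.1653), down 29.2032 (V=2.7957). Price 14.7741; hedge Δ=0.9774, bond B=-21.8203.
  t=1,j=0: stock 20.2800 → up 24.3360 (V=2.2564), down 15.8184 (V=0.0000). Price 1.8211; hedge Δ=0.2649, bond B=-3.5512.
  t=1,j=1: stock 31.2000 → up 37.4400 (V=14.7741), down 24.3360 (V=2.2564). Price 12.0152; hedge Δ=0.9553, bond B=-17.7887.
  t=0,j=0: stock 26.0000 → up 31.2000 (V=12.0152), down 20.2800 (V=1.8211). Price 9.7710; hedge Δ=0.9335, bond B=-14.5006.
Each (Δ,B) replicates both successor values, so the strategy is self-financing and V0 is arbitrage-free.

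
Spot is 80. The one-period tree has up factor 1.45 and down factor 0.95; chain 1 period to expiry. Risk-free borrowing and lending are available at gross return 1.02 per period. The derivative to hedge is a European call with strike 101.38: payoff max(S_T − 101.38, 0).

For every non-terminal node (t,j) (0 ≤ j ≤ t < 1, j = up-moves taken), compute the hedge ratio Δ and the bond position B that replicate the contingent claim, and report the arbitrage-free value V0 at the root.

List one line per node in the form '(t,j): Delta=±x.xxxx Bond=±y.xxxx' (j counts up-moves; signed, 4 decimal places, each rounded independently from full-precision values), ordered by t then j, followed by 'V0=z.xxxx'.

Under the risk-neutral measure, an up-move has probability p* = (R−d)/(u−d) = 0.1400 and values discount at R = 1.02.
Terminal values V(1,·): V(1,0)=0.0000, V(1,1)=14.6200
  t=0,j=0: stock 80.0000 → up 116.0000 (V=14.6200), down 76.0000 (V=0.0000). Price 2.0067; hedge Δ=0.3655, bond B=-27.2333.
Root portfolio cost Δ·80+B reproduces V0=2.0067.

(0,0): Delta=0.3655 Bond=-27.2333
V0=2.0067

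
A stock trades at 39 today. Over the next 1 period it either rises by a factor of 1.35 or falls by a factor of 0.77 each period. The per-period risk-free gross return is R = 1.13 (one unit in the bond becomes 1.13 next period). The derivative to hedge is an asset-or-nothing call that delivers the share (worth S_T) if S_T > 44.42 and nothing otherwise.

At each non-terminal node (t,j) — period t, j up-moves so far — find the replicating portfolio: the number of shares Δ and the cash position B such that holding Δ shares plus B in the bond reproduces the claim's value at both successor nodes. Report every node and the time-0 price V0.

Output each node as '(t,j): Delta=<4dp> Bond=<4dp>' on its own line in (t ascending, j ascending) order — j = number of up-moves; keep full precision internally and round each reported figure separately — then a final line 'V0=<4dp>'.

(0,0): Delta=2.3276 Bond=-61.8561
V0=28.9197

Since d<R<u, set p* = (R−d)/(u−d) = 0.6207; price each node as the discounted p*-expectation of its children.
Payoff layer (t=1): V(1,0)=0.0000, V(1,1)=52.6500
(0,0): S=39.0000. Δ = (V_up−V_dn)/(S_up−S_dn) = (52.6500−0.0000)/(52.6500−30.0300) = 2.3276. V = [p*·52.6500 + (1−p*)·0.0000]/1.13 = 28.9197. B = V − Δ·S = -61.8561.
Self-financing check: at every node Δ·S+B equals the discounted successor values.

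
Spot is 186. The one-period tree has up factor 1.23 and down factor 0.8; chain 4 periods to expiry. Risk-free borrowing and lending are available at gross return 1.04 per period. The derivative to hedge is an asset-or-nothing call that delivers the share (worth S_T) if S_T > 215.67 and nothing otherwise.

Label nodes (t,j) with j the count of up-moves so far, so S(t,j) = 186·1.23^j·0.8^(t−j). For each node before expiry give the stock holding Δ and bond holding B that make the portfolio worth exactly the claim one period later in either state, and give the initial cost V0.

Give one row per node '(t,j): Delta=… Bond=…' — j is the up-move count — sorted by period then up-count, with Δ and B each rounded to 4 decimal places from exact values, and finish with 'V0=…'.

Under the risk-neutral measure, an up-move has probability p* = (R−d)/(u−d) = 0.5581 and values discount at R = 1.04.
At expiry t=4: V(4,0)=0.0000, V(4,1)=0.0000, V(4,2)=0.0000, V(4,3)=276.8970, V(4,4)=425.7292
(3,0): S=95.2320. Δ = (V_up−V_dn)/(S_up−S_dn) = (0.0000−0.0000)/(117.1354−76.1856) = 0.0000. V = [p*·0.0000 + (1−p*)·0.0000]/1.04 = 0.0000. B = V − Δ·S = 0.0000.
(3,1): S=146.4192. Δ = (V_up−V_dn)/(S_up−S_dn) = (0.0000−0.0000)/(180.0956−117.1354) = 0.0000. V = [p*·0.0000 + (1−p*)·0.0000]/1.04 = 0.0000. B = V − Δ·S = 0.0000.
(3,2): S=225.1195. Δ = (V_up−V_dn)/(S_up−S_dn) = (276.8970−0.0000)/(276.8970−180.0956) = 2.8605. V = [p*·276.8970 + (1−p*)·0.0000]/1.04 = 148.6030. B = V − Δ·S = -495.3435.
(3,3): S=346.1213. Δ = (V_up−V_dn)/(S_up−S_dn) = (425.7292−276.8970)/(425.7292−276.8970) = 1.0000. V = [p*·425.7292 + (1−p*)·276.8970]/1.04 = 346.1213. B = V − Δ·S = 0.0000.
(2,0): S=119.0400. Δ = (V_up−V_dn)/(S_up−S_dn) = (0.0000−0.0000)/(146.4192−95.2320) = 0.0000. V = [p*·0.0000 + (1−p*)·0.0000]/1.04 = 0.0000. B = V − Δ·S = 0.0000.
(2,1): S=183.0240. Δ = (V_up−V_dn)/(S_up−S_dn) = (148.6030−0.0000)/(225.1195−146.4192) = 1.8882. V = [p*·148.6030 + (1−p*)·0.0000]/1.04 = 79.7512. B = V − Δ·S = -265.8373.
(2,2): S=281.3994. Δ = (V_up−V_dn)/(S_up−S_dn) = (346.1213−148.6030)/(346.1213−225.1195) = 1.6324. V = [p*·346.1213 + (1−p*)·148.6030]/1.04 = 248.8902. B = V − Δ·S = -210.4545.
(1,0): S=148.8000. Δ = (V_up−V_dn)/(S_up−S_dn) = (79.7512−0.0000)/(183.0240−119.0400) = 1.2464. V = [p*·79.7512 + (1−p*)·0.0000]/1.04 = 42.8003. B = V − Δ·S = -142.6676.
(1,1): S=228.7800. Δ = (V_up−V_dn)/(S_up−S_dn) = (248.8902−79.7512)/(281.3994−183.0240) = 1.7193. V = [p*·248.8902 + (1−p*)·79.7512]/1.04 = 167.4561. B = V − Δ·S = -225.8904.
(0,0): S=186.0000. Δ = (V_up−V_dn)/(S_up−S_dn) = (167.4561−42.8003)/(228.7800−148.8000) = 1.5586. V = [p*·167.4561 + (1−p*)·42.8003]/1.04 = 108.0535. B = V − Δ·S = -181.8438.
The time-0 hedge costs 108.0535, which is the no-arbitrage price.

(0,0): Delta=1.5586 Bond=-181.8438
(1,0): Delta=1.2464 Bond=-142.6676
(1,1): Delta=1.7193 Bond=-225.8904
(2,0): Delta=0.0000 Bond=0.0000
(2,1): Delta=1.8882 Bond=-265.8373
(2,2): Delta=1.6324 Bond=-210.4545
(3,0): Delta=0.0000 Bond=0.0000
(3,1): Delta=0.0000 Bond=0.0000
(3,2): Delta=2.8605 Bond=-495.3435
(3,3): Delta=1.0000 Bond=0.0000
V0=108.0535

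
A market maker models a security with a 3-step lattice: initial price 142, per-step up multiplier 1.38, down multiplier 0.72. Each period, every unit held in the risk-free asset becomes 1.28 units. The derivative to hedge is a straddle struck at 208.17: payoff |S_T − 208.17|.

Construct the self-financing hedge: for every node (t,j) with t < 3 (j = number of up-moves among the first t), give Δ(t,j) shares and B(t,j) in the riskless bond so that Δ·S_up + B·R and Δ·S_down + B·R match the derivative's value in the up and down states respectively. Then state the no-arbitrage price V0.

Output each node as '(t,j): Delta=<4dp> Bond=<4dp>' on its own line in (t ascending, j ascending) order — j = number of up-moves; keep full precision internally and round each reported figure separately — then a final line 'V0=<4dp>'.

(0,0): Delta=0.5474 Bond=-24.3325
(1,0): Delta=-1.0000 Bond=127.0569
(1,1): Delta=0.6915 Bond=-59.3961
(2,0): Delta=-1.0000 Bond=162.6328
(2,1): Delta=-1.0000 Bond=162.6328
(2,2): Delta=0.8491 Bond=-118.6448
V0=53.3932

The replicating-portfolio and risk-neutral prices coincide; use p* = (1.28−0.72)/(1.38−0.72) = 0.8485 for the latter.
Terminal values V(3,·): V(3,0)=155.1688, V(3,1)=106.5843, V(3,2)=13.4641, V(3,3)=165.0162
  t=2,j=0: stock 73.6128 → up 101.5857 (V=106.5843), down 53.0012 (V=155.1688). Price 89.0200; hedge Δ=-1.0000, bond B=162.6328.
  t=2,j=1: stock 141.0912 → up 194.7059 (V=13.4641), down 101.5857 (V=106.5843). Price 21.5416; hedge Δ=-1.0000, bond B=162.6328.
  t=2,j=2: stock 270.4248 → up 373.1862 (V=165.0162), down 194.7059 (V=13.4641). Price 110.9795; hedge Δ=0.8491, bond B=-118.6448.
  t=1,j=0: stock 102.2400 → up 141.0912 (V=21.5416), down 73.6128 (V=89.0200). Price 24.8169; hedge Δ=-1.0000, bond B=127.0569.
  t=1,j=1: stock 195.9600 → up 270.4248 (V=110.9795), down 141.0912 (V=21.5416). Price 76.1159; hedge Δ=0.6915, bond B=-59.3961.
  t=0,j=0: stock 142.0000 → up 195.9600 (V=76.1159), down 102.2400 (V=24.8169). Price 53.3932; hedge Δ=0.5474, bond B=-24.3325.
The time-0 hedge costs 53.3932, which is the no-arbitrage price.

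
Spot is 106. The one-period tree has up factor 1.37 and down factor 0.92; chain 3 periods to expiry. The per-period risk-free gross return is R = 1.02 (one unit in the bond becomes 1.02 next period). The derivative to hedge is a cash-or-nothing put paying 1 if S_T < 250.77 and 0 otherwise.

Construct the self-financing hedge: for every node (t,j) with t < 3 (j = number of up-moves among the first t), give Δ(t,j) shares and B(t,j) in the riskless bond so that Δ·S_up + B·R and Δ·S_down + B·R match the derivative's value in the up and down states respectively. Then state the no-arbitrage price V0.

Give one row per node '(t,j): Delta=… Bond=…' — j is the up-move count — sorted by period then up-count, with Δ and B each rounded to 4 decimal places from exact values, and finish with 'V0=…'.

(0,0): Delta=-0.0010 Bond=1.0375
(1,0): Delta=0.0000 Bond=0.9612
(1,1): Delta=-0.0033 Bond=1.3978
(2,0): Delta=0.0000 Bond=0.9804
(2,1): Delta=0.0000 Bond=0.9804
(2,2): Delta=-0.0112 Bond=2.9847
V0=0.9320

The replicating-portfolio and risk-neutral prices coincide; use p* = (1.02−0.92)/(1.37−0.92) = 0.2222 for the latter.
At expiry t=3: V(3,0)=1.0000, V(3,1)=1.0000, V(3,2)=1.0000, V(3,3)=0.0000
Node (2,0) S=89.7184: V=(p*·1.0000+(1−p*)·1.0000)/1.02=0.9804; Δ=(1.0000−1.0000)/(122.9142−82.5409)=0.0000; B=V−Δ·S=0.9804
Node (2,1) S=133.6024: V=(p*·1.0000+(1−p*)·1.0000)/1.02=0.9804; Δ=(1.0000−1.0000)/(183.0353−122.9142)=0.0000; B=V−Δ·S=0.9804
Node (2,2) S=198.9514: V=(p*·0.0000+(1−p*)·1.0000)/1.02=0.7625; Δ=(0.0000−1.0000)/(272.5634−183.0353)=-0.0112; B=V−Δ·S=2.9847
Node (1,0) S=97.5200: V=(p*·0.9804+(1−p*)·0.9804)/1.02=0.9612; Δ=(0.9804−0.9804)/(133.6024−89.7184)=0.0000; B=V−Δ·S=0.9612
Node (1,1) S=145.2200: V=(p*·0.7625+(1−p*)·0.9804)/1.02=0.9137; Δ=(0.7625−0.9804)/(198.9514−133.6024)=-0.0033; B=V−Δ·S=1.3978
Node (0,0) S=106.0000: V=(p*·0.9137+(1−p*)·0.9612)/1.02=0.9320; Δ=(0.9137−0.9612)/(145.2200−97.5200)=-0.0010; B=V−Δ·S=1.0375
Root portfolio cost Δ·106+B reproduces V0=0.9320.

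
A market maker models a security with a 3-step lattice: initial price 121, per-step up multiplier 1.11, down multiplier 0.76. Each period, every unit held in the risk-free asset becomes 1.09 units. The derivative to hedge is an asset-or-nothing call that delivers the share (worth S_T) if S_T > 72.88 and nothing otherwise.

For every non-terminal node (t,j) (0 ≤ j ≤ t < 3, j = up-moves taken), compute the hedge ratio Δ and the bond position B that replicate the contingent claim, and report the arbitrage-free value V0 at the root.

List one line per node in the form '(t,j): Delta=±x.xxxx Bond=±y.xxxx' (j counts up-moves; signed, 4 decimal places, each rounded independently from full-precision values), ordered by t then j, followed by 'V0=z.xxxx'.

Under the risk-neutral measure, an up-move has probability p* = (R−d)/(u−d) = 0.9429 and values discount at R = 1.09.
Terminal payoffs: V(3,0)=0.0000, V(3,1)=77.5775, V(3,2)=113.3039, V(3,3)=165.4834
Node (2,0) S=69.8896: V=(p*·77.5775+(1−p*)·0.0000)/1.09=67.1050; Δ=(77.5775−0.0000)/(77.5775−53.1161)=3.1714; B=V−Δ·S=-154.5449
Node (2,1) S=102.0756: V=(p*·113.3039+(1−p*)·77.5775)/1.09=102.0756; Δ=(113.3039−77.5775)/(113.3039−77.5775)=1.0000; B=V−Δ·S=0.0000
Node (2,2) S=149.0841: V=(p*·165.4834+(1−p*)·113.3039)/1.09=149.0841; Δ=(165.4834−113.3039)/(165.4834−113.3039)=1.0000; B=V−Δ·S=0.0000
Node (1,0) S=91.9600: V=(p*·102.0756+(1−p*)·67.1050)/1.09=91.8140; Δ=(102.0756−67.1050)/(102.0756−69.8896)=1.0865; B=V−Δ·S=-8.1020
Node (1,1) S=134.3100: V=(p*·149.0841+(1−p*)·102.0756)/1.09=134.3100; Δ=(149.0841−102.0756)/(149.0841−102.0756)=1.0000; B=V−Δ·S=0.0000
Node (0,0) S=121.0000: V=(p*·134.3100+(1−p*)·91.8140)/1.09=120.9923; Δ=(134.3100−91.8140)/(134.3100−91.9600)=1.0034; B=V−Δ·S=-0.4247
Self-financing check: at every node Δ·S+B equals the discounted successor values.

(0,0): Delta=1.0034 Bond=-0.4247
(1,0): Delta=1.0865 Bond=-8.1020
(1,1): Delta=1.0000 Bond=0.0000
(2,0): Delta=3.1714 Bond=-154.5449
(2,1): Delta=1.0000 Bond=0.0000
(2,2): Delta=1.0000 Bond=0.0000
V0=120.9923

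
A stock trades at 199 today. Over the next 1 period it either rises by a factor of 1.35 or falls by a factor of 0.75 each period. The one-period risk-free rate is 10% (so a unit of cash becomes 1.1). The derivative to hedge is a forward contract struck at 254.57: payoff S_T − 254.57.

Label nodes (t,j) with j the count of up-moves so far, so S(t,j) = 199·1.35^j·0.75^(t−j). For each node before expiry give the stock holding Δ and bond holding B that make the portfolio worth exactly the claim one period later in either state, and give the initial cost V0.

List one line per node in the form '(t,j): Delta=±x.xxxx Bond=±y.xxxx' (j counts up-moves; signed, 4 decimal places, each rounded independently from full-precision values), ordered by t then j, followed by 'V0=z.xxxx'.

Risk-neutral probability p* = (R−d)/(u−d) = (1.1−0.75)/(1.35−0.75) = 0.5833.
Terminal payoffs: V(1,0)=-105.3200, V(1,1)=14.0800
Node (0,0) S=199.0000: V=(p*·14.0800+(1−p*)·-105.3200)/1.1=-32.4273; Δ=(14.0800−-105.3200)/(268.6500−149.2500)=1.0000; B=V−Δ·S=-231.4273
Each (Δ,B) replicates both successor values, so the strategy is self-financing and V0 is arbitrage-free.

(0,0): Delta=1.0000 Bond=-231.4273
V0=-32.4273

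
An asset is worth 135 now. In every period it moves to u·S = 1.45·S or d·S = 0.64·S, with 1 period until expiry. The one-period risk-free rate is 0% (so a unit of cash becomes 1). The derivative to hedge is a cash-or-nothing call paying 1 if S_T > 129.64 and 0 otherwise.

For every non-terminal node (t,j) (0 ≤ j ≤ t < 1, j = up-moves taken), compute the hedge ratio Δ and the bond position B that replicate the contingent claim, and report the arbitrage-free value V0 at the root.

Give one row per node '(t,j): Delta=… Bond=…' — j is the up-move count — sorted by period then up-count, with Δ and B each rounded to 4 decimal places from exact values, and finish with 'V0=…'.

(0,0): Delta=0.0091 Bond=-0.7901
V0=0.4444

The replicating-portfolio and risk-neutral prices coincide; use p* = (1−0.64)/(1.45−0.64) = 0.4444 for the latter.
At expiry t=1: V(1,0)=0.0000, V(1,1)=1.0000
Node (0,0) S=135.0000: V=(p*·1.0000+(1−p*)·0.0000)/1=0.4444; Δ=(1.0000−0.0000)/(195.7500−86.4000)=0.0091; B=V−Δ·S=-0.7901
Self-financing check: at every node Δ·S+B equals the discounted successor values.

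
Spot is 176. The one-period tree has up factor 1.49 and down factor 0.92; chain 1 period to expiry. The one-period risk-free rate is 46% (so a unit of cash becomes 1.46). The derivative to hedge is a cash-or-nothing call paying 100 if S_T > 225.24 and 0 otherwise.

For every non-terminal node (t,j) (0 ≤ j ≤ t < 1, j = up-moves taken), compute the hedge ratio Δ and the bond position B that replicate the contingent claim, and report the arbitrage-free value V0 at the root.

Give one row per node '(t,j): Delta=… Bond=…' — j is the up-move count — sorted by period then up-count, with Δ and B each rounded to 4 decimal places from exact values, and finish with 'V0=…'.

(0,0): Delta=0.9968 Bond=-110.5503
V0=64.8882

Under the risk-neutral measure, an up-move has probability p* = (R−d)/(u−d) = 0.9474 and values discount at R = 1.46.
Payoff layer (t=1): V(1,0)=0.0000, V(1,1)=100.0000
Node (0,0) S=176.0000: V=(p*·100.0000+(1−p*)·0.0000)/1.46=64.8882; Δ=(100.0000−0.0000)/(262.2400−161.9200)=0.9968; B=V−Δ·S=-110.5503
Check: Δ(0,0)·S0 + B(0,0) = 64.8882 = V0.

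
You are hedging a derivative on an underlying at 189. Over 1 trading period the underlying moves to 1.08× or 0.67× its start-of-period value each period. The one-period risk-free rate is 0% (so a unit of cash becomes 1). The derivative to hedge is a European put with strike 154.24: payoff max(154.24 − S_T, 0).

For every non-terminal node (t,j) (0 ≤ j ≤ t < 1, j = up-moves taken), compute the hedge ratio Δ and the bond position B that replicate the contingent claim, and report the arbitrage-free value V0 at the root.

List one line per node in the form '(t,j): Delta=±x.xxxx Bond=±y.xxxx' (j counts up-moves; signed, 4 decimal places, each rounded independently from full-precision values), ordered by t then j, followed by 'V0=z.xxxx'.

(0,0): Delta=-0.3563 Bond=72.7288
V0=5.3873

The replicating-portfolio and risk-neutral prices coincide; use p* = (1−0.67)/(1.08−0.67) = 0.8049 for the latter.
Terminal payoffs: V(1,0)=27.6100, V(1,1)=0.0000
(0,0): S=189.0000. Δ = (V_up−V_dn)/(S_up−S_dn) = (0.0000−27.6100)/(204.1200−126.6300) = -0.3563. V = [p*·0.0000 + (1−p*)·27.6100]/1 = 5.3873. B = V − Δ·S = 72.7288.
The time-0 hedge costs 5.3873, which is the no-arbitrage price.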